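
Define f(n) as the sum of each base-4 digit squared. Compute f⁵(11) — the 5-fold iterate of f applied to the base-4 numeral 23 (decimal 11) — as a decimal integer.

11 = (2,3)_4 → 2² + 3² = 13
13 = (3,1)_4 → 3² + 1² = 10
10 = (2,2)_4 → 2² + 2² = 8
8 = (2,0)_4 → 2² + 0² = 4
4 = (1,0)_4 → 1² + 0² = 1

1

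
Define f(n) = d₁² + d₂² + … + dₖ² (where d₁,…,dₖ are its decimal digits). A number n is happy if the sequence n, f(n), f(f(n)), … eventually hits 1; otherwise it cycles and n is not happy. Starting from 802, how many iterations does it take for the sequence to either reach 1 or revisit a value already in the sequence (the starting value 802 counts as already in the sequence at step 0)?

3

802 → 8² + 0² + 2² = 64 + 0 + 4 = 68
68 → 6² + 8² = 36 + 64 = 100
100 → 1² + 0² + 0² = 1 + 0 + 0 = 1  — reached 1.
That took 3 steps.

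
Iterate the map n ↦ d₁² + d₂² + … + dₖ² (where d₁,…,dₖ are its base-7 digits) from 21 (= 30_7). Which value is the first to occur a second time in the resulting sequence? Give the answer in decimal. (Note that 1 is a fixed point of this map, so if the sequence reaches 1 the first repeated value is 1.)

25

21 = (3,0)_7 → 3² + 0² = 9 + 0 = 9
9 = (1,2)_7 → 1² + 2² = 1 + 4 = 5
5 = (5)_7 → 5² = 25
25 = (3,4)_7 → 3² + 4² = 9 + 16 = 25  — 25 already appeared earlier.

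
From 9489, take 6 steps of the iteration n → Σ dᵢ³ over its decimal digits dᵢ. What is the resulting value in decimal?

9489 → 2034
2034 → 99
99 → 1458
1458 → 702
702 → 351
351 → 153

153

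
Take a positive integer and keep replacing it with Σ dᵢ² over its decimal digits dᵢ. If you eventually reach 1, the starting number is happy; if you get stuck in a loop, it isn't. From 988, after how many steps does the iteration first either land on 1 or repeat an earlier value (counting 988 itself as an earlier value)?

11

988 → 9² + 8² + 8² = 209
209 → 2² + 0² + 9² = 85
85 → 8² + 5² = 89
89 → 8² + 9² = 145
145 → 1² + 4² + 5² = 42
42 → 4² + 2² = 20
20 → 2² + 0² = 4
4 → 4² = 16
16 → 1² + 6² = 37
37 → 3² + 7² = 58
58 → 5² + 8² = 89  — 89 repeats.
That took 11 steps.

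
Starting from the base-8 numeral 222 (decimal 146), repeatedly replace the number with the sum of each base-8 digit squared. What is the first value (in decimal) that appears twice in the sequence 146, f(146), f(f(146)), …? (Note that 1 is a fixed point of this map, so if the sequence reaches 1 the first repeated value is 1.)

5

146 = (2,2,2)_8 → 2² + 2² + 2² = 12
12 = (1,4)_8 → 1² + 4² = 17
17 = (2,1)_8 → 2² + 1² = 5
5 = (5)_8 → 5² = 25
25 = (3,1)_8 → 3² + 1² = 10
10 = (1,2)_8 → 1² + 2² = 5  — 5 already appeared earlier.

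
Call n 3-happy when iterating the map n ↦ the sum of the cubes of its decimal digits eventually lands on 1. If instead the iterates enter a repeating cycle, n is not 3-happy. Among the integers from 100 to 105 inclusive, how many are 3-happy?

1

100: 100 → 1  (reaches 1)
101: 101 → 2 → 8 → 512 → 134 → 92 → 737 → 713 → 371 → 371  (repeats 371)
102: 102 → 9 → 729 → 1080 → 513 → 153 → 153  (repeats 153)
103: 103 → 28 → 520 → 133 → 55 → 250 → 133  (repeats 133)
104: 104 → 65 → 341 → 92 → 737 → 713 → 371 → 371  (repeats 371)
105: 105 → 126 → 225 → 141 → 66 → 432 → 99 → 1458 → 702 → 351 → 153 → 153  (repeats 153)
3-happy: 100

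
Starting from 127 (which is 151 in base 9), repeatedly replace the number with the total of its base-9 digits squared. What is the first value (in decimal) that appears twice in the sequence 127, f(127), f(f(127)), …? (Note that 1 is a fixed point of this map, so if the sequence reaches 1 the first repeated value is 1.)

127 = (1,5,1)_9 → 1² + 5² + 1² = 27
27 = (3,0)_9 → 3² + 0² = 9
9 = (1,0)_9 → 1² + 0² = 1  — reached the fixed point 1.
1 → 1, so 1 is the first repeated value.

1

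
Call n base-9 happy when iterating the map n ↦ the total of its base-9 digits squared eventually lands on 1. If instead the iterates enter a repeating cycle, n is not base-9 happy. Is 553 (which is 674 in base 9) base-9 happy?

base-9 happy

553 = (6,7,4)_9 → 6² + 7² + 4² = 36 + 49 + 16 = 101
101 = (1,2,2)_9 → 1² + 2² + 2² = 1 + 4 + 4 = 9
9 = (1,0)_9 → 1² + 0² = 1 + 0 = 1  — reached 1.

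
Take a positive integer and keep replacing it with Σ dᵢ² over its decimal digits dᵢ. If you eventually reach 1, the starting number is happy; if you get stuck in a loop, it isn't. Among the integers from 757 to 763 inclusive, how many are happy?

757: 757 → 123 → 14 → 17 → 50 → 25 → 29 → 85 → 89 → 145 → 42 → 20 → 4 → 16 → 37 → 58 → 89  — not happy
758: 758 → 138 → 74 → 65 → 61 → 37 → 58 → 89 → 145 → 42 → 20 → 4 → 16 → 37  — not happy
759: 759 → 155 → 51 → 26 → 40 → 16 → 37 → 58 → 89 → 145 → 42 → 20 → 4 → 16  — not happy
760: 760 → 85 → 89 → 145 → 42 → 20 → 4 → 16 → 37 → 58 → 89  — not happy
761: 761 → 86 → 100 → 1  — happy
762: 762 → 89 → 145 → 42 → 20 → 4 → 16 → 37 → 58 → 89  — not happy
763: 763 → 94 → 97 → 130 → 10 → 1  — happy
happy: 761, 763

2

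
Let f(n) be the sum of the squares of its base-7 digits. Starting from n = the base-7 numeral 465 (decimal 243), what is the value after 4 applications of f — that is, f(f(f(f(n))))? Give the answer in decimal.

243 = (4,6,5)_7 → 4² + 6² + 5² = 77
77 = (1,4,0)_7 → 1² + 4² + 0² = 17
17 = (2,3)_7 → 2² + 3² = 13
13 = (1,6)_7 → 1² + 6² = 37

37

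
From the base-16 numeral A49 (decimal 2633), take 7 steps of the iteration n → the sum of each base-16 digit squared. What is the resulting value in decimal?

2633 = (10,4,9)_16 → 10² + 4² + 9² = 100 + 16 + 81 = 197
197 = (12,5)_16 → 12² + 5² = 144 + 25 = 169
169 = (10,9)_16 → 10² + 9² = 100 + 81 = 181
181 = (11,5)_16 → 11² + 5² = 121 + 25 = 146
146 = (9,2)_16 → 9² + 2² = 81 + 4 = 85
85 = (5,5)_16 → 5² + 5² = 25 + 25 = 50
50 = (3,2)_16 → 3² + 2² = 9 + 4 = 13

13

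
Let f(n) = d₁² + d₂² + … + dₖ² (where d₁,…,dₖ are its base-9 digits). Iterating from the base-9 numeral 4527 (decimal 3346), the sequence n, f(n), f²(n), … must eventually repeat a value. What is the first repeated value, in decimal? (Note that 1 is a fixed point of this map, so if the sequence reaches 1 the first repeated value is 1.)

50

3346 = (4,5,2,7)_9 → 4² + 5² + 2² + 7² = 94
94 = (1,1,4)_9 → 1² + 1² + 4² = 18
18 = (2,0)_9 → 2² + 0² = 4
4 = (4)_9 → 4² = 16
16 = (1,7)_9 → 1² + 7² = 50
50 = (5,5)_9 → 5² + 5² = 50  — 50 already appeared earlier.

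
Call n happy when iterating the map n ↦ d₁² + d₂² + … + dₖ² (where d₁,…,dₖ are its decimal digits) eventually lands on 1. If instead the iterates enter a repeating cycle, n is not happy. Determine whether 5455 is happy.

5455 → 5² + 4² + 5² + 5² = 91
91 → 9² + 1² = 82
82 → 8² + 2² = 68
68 → 6² + 8² = 100
100 → 1² + 0² + 0² = 1  — reached 1.

happy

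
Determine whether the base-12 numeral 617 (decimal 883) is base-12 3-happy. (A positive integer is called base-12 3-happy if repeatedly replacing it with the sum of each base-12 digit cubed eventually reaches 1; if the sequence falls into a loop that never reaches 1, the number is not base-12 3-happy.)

883 = (6,1,7)_12 → 560
560 = (3,10,8)_12 → 1539
1539 = (10,8,3)_12 → 1539  — 1539 already seen; the sequence cycles without reaching 1.

not base-12 3-happy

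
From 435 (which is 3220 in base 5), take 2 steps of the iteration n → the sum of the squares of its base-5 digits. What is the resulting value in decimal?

13

435 = (3,2,2,0)_5 → 17
17 = (3,2)_5 → 13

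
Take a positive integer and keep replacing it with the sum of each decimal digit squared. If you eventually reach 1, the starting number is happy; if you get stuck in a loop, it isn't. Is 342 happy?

not happy

342 → 3² + 4² + 2² = 9 + 16 + 4 = 29
29 → 2² + 9² = 4 + 81 = 85
85 → 8² + 5² = 64 + 25 = 89
89 → 8² + 9² = 64 + 81 = 145
145 → 1² + 4² + 5² = 1 + 16 + 25 = 42
42 → 4² + 2² = 16 + 4 = 20
20 → 2² + 0² = 4 + 0 = 4
4 → 4² = 16
16 → 1² + 6² = 1 + 36 = 37
37 → 3² + 7² = 9 + 49 = 58
58 → 5² + 8² = 25 + 64 = 89  — 89 already seen; the sequence cycles without reaching 1.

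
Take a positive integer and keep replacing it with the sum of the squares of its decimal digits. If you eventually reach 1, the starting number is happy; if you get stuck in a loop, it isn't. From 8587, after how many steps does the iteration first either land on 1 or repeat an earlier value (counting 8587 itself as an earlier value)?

15

8587 → 202
202 → 8
8 → 64
64 → 52
52 → 29
29 → 85
85 → 89
89 → 145
145 → 42
42 → 20
20 → 4
4 → 16
16 → 37
37 → 58
58 → 89  — 89 repeats.
That took 15 steps.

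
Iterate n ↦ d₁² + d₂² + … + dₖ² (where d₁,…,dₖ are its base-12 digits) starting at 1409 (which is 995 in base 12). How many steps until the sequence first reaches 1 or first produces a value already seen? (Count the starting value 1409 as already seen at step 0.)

7

1409 = (9,9,5)_12 → 9² + 9² + 5² = 187
187 = (1,3,7)_12 → 1² + 3² + 7² = 59
59 = (4,11)_12 → 4² + 11² = 137
137 = (11,5)_12 → 11² + 5² = 146
146 = (1,0,2)_12 → 1² + 0² + 2² = 5
5 = (5)_12 → 5² = 25
25 = (2,1)_12 → 2² + 1² = 5  — 5 repeats.
That took 7 steps.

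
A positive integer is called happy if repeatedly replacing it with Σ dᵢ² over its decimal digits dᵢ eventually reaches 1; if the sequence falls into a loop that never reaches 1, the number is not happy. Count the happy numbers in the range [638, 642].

1

638: 638 → 109 → 82 → 68 → 100 → 1  — happy
639: 639 → 126 → 41 → 17 → 50 → 25 → 29 → 85 → 89 → 145 → 42 → 20 → 4 → 16 → 37 → 58 → 89  — not happy
640: 640 → 52 → 29 → 85 → 89 → 145 → 42 → 20 → 4 → 16 → 37 → 58 → 89  — not happy
641: 641 → 53 → 34 → 25 → 29 → 85 → 89 → 145 → 42 → 20 → 4 → 16 → 37 → 58 → 89  — not happy
642: 642 → 56 → 61 → 37 → 58 → 89 → 145 → 42 → 20 → 4 → 16 → 37  — not happy
happy: 638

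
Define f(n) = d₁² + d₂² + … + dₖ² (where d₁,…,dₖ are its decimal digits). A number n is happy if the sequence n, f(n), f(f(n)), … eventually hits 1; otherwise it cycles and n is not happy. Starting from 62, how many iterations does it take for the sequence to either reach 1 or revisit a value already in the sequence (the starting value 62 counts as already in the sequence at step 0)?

62 → 6² + 2² = 36 + 4 = 40
40 → 4² + 0² = 16 + 0 = 16
16 → 1² + 6² = 1 + 36 = 37
37 → 3² + 7² = 9 + 49 = 58
58 → 5² + 8² = 25 + 64 = 89
89 → 8² + 9² = 64 + 81 = 145
145 → 1² + 4² + 5² = 1 + 16 + 25 = 42
42 → 4² + 2² = 16 + 4 = 20
20 → 2² + 0² = 4 + 0 = 4
4 → 4² = 16  — 16 repeats.
That took 10 steps.

10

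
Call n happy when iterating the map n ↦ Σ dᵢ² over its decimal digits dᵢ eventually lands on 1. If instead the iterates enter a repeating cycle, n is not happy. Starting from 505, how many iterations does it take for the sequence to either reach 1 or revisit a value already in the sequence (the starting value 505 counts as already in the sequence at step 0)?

505 → 5² + 0² + 5² = 25 + 0 + 25 = 50
50 → 5² + 0² = 25 + 0 = 25
25 → 2² + 5² = 4 + 25 = 29
29 → 2² + 9² = 4 + 81 = 85
85 → 8² + 5² = 64 + 25 = 89
89 → 8² + 9² = 64 + 81 = 145
145 → 1² + 4² + 5² = 1 + 16 + 25 = 42
42 → 4² + 2² = 16 + 4 = 20
20 → 2² + 0² = 4 + 0 = 4
4 → 4² = 16
16 → 1² + 6² = 1 + 36 = 37
37 → 3² + 7² = 9 + 49 = 58
58 → 5² + 8² = 25 + 64 = 89  — 89 repeats.
That took 13 steps.

13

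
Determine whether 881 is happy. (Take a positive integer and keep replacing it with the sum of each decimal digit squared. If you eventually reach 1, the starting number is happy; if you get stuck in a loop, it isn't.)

881 → 8² + 8² + 1² = 129
129 → 1² + 2² + 9² = 86
86 → 8² + 6² = 100
100 → 1² + 0² + 0² = 1  — reached 1.

happy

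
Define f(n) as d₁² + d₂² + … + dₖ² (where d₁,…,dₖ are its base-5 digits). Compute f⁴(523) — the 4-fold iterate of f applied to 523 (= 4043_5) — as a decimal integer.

1

523 = (4,0,4,3)_5 → 4² + 0² + 4² + 3² = 16 + 0 + 16 + 9 = 41
41 = (1,3,1)_5 → 1² + 3² + 1² = 1 + 9 + 1 = 11
11 = (2,1)_5 → 2² + 1² = 4 + 1 = 5
5 = (1,0)_5 → 1² + 0² = 1 + 0 = 1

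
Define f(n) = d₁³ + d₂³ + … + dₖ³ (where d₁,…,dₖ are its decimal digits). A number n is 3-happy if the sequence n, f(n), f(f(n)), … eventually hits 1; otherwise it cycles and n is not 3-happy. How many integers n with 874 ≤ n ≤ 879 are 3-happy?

1

874: 874 → 919 → 1459 → 919  (repeats 919)
875: 875 → 980 → 1241 → 74 → 407 → 407  (repeats 407)
876: 876 → 1071 → 345 → 216 → 225 → 141 → 66 → 432 → 99 → 1458 → 702 → 351 → 153 → 153  (repeats 153)
877: 877 → 1198 → 1243 → 100 → 1  (reaches 1)
878: 878 → 1367 → 587 → 980 → 1241 → 74 → 407 → 407  (repeats 407)
879: 879 → 1584 → 702 → 351 → 153 → 153  (repeats 153)
3-happy: 877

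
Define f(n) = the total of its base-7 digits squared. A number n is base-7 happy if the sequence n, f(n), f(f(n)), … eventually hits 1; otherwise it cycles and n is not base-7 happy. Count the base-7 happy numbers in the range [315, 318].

315: 315 → 45 → 45  (repeats 45)
316: 316 → 46 → 52 → 10 → 10  (repeats 10)
317: 317 → 49 → 1  (reaches 1)
318: 318 → 54 → 26 → 34 → 52 → 10 → 10  (repeats 10)
base-7 happy: 317

1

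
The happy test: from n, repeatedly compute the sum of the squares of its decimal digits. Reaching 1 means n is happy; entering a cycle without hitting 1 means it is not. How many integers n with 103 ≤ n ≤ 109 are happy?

2

103: 103 → 10 → 1  (reaches 1)
104: 104 → 17 → 50 → 25 → 29 → 85 → 89 → 145 → 42 → 20 → 4 → 16 → 37 → 58 → 89  (repeats 89)
105: 105 → 26 → 40 → 16 → 37 → 58 → 89 → 145 → 42 → 20 → 4 → 16  (repeats 16)
106: 106 → 37 → 58 → 89 → 145 → 42 → 20 → 4 → 16 → 37  (repeats 37)
107: 107 → 50 → 25 → 29 → 85 → 89 → 145 → 42 → 20 → 4 → 16 → 37 → 58 → 89  (repeats 89)
108: 108 → 65 → 61 → 37 → 58 → 89 → 145 → 42 → 20 → 4 → 16 → 37  (repeats 37)
109: 109 → 82 → 68 → 100 → 1  (reaches 1)
happy: 103, 109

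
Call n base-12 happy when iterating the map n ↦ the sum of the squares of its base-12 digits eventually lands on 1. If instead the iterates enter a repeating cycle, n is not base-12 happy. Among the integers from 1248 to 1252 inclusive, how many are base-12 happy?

1248: 1248 → 128 → 164 → 66 → 61 → 26 → 8 → 64 → 41 → 34 → 104 → 128  — not base-12 happy
1249: 1249 → 129 → 181 → 11 → 121 → 101 → 89 → 74 → 40 → 25 → 5 → 25  — not base-12 happy
1250: 1250 → 132 → 121 → 101 → 89 → 74 → 40 → 25 → 5 → 25  — not base-12 happy
1251: 1251 → 137 → 146 → 5 → 25 → 5  — not base-12 happy
1252: 1252 → 144 → 1  — base-12 happy
base-12 happy: 1252

1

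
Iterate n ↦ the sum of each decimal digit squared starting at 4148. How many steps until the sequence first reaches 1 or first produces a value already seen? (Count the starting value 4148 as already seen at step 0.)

4

4148 → 97
97 → 130
130 → 10
10 → 1  — reached 1.
That took 4 steps.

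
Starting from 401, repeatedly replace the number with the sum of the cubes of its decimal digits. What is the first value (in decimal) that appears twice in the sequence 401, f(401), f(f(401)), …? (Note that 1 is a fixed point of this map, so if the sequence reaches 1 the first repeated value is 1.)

401 → 4³ + 0³ + 1³ = 64 + 0 + 1 = 65
65 → 6³ + 5³ = 216 + 125 = 341
341 → 3³ + 4³ + 1³ = 27 + 64 + 1 = 92
92 → 9³ + 2³ = 729 + 8 = 737
737 → 7³ + 3³ + 7³ = 343 + 27 + 343 = 713
713 → 7³ + 1³ + 3³ = 343 + 1 + 27 = 371
371 → 3³ + 7³ + 1³ = 27 + 343 + 1 = 371  — 371 already appeared earlier.

371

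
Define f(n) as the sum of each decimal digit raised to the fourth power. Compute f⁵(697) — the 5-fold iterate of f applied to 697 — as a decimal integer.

697 → 10258
10258 → 4738
4738 → 6834
6834 → 5729
5729 → 9603

9603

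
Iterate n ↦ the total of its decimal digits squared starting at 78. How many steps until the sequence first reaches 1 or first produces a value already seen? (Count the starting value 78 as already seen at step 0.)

78 → 7² + 8² = 113
113 → 1² + 1² + 3² = 11
11 → 1² + 1² = 2
2 → 2² = 4
4 → 4² = 16
16 → 1² + 6² = 37
37 → 3² + 7² = 58
58 → 5² + 8² = 89
89 → 8² + 9² = 145
145 → 1² + 4² + 5² = 42
42 → 4² + 2² = 20
20 → 2² + 0² = 4  — 4 repeats.
That took 12 steps.

12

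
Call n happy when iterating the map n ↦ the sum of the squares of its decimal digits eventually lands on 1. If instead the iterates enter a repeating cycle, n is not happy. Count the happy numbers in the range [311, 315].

1

311: 311 → 11 → 2 → 4 → 16 → 37 → 58 → 89 → 145 → 42 → 20 → 4  — not happy
312: 312 → 14 → 17 → 50 → 25 → 29 → 85 → 89 → 145 → 42 → 20 → 4 → 16 → 37 → 58 → 89  — not happy
313: 313 → 19 → 82 → 68 → 100 → 1  — happy
314: 314 → 26 → 40 → 16 → 37 → 58 → 89 → 145 → 42 → 20 → 4 → 16  — not happy
315: 315 → 35 → 34 → 25 → 29 → 85 → 89 → 145 → 42 → 20 → 4 → 16 → 37 → 58 → 89  — not happy
happy: 313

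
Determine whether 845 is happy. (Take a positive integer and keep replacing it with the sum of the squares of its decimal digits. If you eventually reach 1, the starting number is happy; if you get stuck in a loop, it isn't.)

not happy

845 → 105
105 → 26
26 → 40
40 → 16
16 → 37
37 → 58
58 → 89
89 → 145
145 → 42
42 → 20
20 → 4
4 → 16  — 16 already seen; the sequence cycles without reaching 1.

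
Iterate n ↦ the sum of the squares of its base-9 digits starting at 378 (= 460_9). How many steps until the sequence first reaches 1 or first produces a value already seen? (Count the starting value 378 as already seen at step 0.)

4

378 = (4,6,0)_9 → 52
52 = (5,7)_9 → 74
74 = (8,2)_9 → 68
68 = (7,5)_9 → 74  — 74 repeats.
That took 4 steps.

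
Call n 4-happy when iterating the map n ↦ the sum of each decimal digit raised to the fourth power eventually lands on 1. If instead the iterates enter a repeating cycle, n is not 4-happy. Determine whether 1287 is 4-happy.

1287 → 1⁴ + 2⁴ + 8⁴ + 7⁴ = 1 + 16 + 4096 + 2401 = 6514
6514 → 6⁴ + 5⁴ + 1⁴ + 4⁴ = 1296 + 625 + 1 + 256 = 2178
2178 → 2⁴ + 1⁴ + 7⁴ + 8⁴ = 16 + 1 + 2401 + 4096 = 6514  — 6514 already seen; the sequence cycles without reaching 1.

not 4-happy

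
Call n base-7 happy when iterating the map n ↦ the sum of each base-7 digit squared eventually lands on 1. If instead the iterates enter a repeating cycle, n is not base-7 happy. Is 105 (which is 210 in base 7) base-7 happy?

not base-7 happy

105 = (2,1,0)_7 → 2² + 1² + 0² = 4 + 1 + 0 = 5
5 = (5)_7 → 5² = 25
25 = (3,4)_7 → 3² + 4² = 9 + 16 = 25  — 25 already seen; the sequence cycles without reaching 1.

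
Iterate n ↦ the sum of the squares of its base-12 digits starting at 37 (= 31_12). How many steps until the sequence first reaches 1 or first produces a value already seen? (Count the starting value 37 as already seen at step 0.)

4

37 = (3,1)_12 → 3² + 1² = 9 + 1 = 10
10 = (10)_12 → 10² = 100
100 = (8,4)_12 → 8² + 4² = 64 + 16 = 80
80 = (6,8)_12 → 6² + 8² = 36 + 64 = 100  — 100 repeats.
That took 4 steps.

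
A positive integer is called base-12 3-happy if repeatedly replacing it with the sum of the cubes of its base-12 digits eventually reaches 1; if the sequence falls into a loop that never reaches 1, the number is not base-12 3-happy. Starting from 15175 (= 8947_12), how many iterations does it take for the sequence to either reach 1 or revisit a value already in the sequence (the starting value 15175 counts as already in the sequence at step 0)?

4

15175 = (8,9,4,7)_12 → 8³ + 9³ + 4³ + 7³ = 1648
1648 = (11,5,4)_12 → 11³ + 5³ + 4³ = 1520
1520 = (10,6,8)_12 → 10³ + 6³ + 8³ = 1728
1728 = (1,0,0,0)_12 → 1³ + 0³ + 0³ + 0³ = 1  — reached 1.
That took 4 steps.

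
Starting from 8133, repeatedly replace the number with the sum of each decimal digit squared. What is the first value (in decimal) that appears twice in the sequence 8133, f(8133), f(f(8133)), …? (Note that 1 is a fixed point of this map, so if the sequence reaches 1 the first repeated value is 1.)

58

8133 → 83
83 → 73
73 → 58
58 → 89
89 → 145
145 → 42
42 → 20
20 → 4
4 → 16
16 → 37
37 → 58  — 58 already appeared earlier.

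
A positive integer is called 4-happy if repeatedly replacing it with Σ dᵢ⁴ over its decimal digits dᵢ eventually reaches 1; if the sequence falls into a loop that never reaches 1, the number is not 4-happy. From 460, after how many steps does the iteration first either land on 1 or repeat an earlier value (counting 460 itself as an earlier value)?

10

460 → 4⁴ + 6⁴ + 0⁴ = 256 + 1296 + 0 = 1552
1552 → 1⁴ + 5⁴ + 5⁴ + 2⁴ = 1 + 625 + 625 + 16 = 1267
1267 → 1⁴ + 2⁴ + 6⁴ + 7⁴ = 1 + 16 + 1296 + 2401 = 3714
3714 → 3⁴ + 7⁴ + 1⁴ + 4⁴ = 81 + 2401 + 1 + 256 = 2739
2739 → 2⁴ + 7⁴ + 3⁴ + 9⁴ = 16 + 2401 + 81 + 6561 = 9059
9059 → 9⁴ + 0⁴ + 5⁴ + 9⁴ = 6561 + 0 + 625 + 6561 = 13747
13747 → 1⁴ + 3⁴ + 7⁴ + 4⁴ + 7⁴ = 1 + 81 + 2401 + 256 + 2401 = 5140
5140 → 5⁴ + 1⁴ + 4⁴ + 0⁴ = 625 + 1 + 256 + 0 = 882
882 → 8⁴ + 8⁴ + 2⁴ = 4096 + 4096 + 16 = 8208
8208 → 8⁴ + 2⁴ + 0⁴ + 8⁴ = 4096 + 16 + 0 + 4096 = 8208  — 8208 repeats.
That took 10 steps.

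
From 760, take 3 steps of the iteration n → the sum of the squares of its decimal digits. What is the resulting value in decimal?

760 → 7² + 6² + 0² = 85
85 → 8² + 5² = 89
89 → 8² + 9² = 145

145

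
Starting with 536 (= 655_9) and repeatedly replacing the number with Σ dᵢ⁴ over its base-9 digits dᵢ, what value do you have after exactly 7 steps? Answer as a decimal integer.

1956

536 = (6,5,5)_9 → 6⁴ + 5⁴ + 5⁴ = 2546
2546 = (3,4,3,8)_9 → 3⁴ + 4⁴ + 3⁴ + 8⁴ = 4514
4514 = (6,1,6,5)_9 → 6⁴ + 1⁴ + 6⁴ + 5⁴ = 3218
3218 = (4,3,6,5)_9 → 4⁴ + 3⁴ + 6⁴ + 5⁴ = 2258
2258 = (3,0,7,8)_9 → 3⁴ + 0⁴ + 7⁴ + 8⁴ = 6578
6578 = (1,0,0,1,8)_9 → 1⁴ + 0⁴ + 0⁴ + 1⁴ + 8⁴ = 4098
4098 = (5,5,5,3)_9 → 5⁴ + 5⁴ + 5⁴ + 3⁴ = 1956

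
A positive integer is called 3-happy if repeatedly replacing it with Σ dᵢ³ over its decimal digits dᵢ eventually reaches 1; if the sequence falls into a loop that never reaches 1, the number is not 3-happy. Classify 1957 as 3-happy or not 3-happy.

1957 → 1198
1198 → 1243
1243 → 100
100 → 1  — reached 1.

3-happy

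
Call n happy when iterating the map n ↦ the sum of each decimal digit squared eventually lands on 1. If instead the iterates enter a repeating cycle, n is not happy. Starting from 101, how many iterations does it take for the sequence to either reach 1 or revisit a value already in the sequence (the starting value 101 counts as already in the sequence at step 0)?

101 → 1² + 0² + 1² = 1 + 0 + 1 = 2
2 → 2² = 4
4 → 4² = 16
16 → 1² + 6² = 1 + 36 = 37
37 → 3² + 7² = 9 + 49 = 58
58 → 5² + 8² = 25 + 64 = 89
89 → 8² + 9² = 64 + 81 = 145
145 → 1² + 4² + 5² = 1 + 16 + 25 = 42
42 → 4² + 2² = 16 + 4 = 20
20 → 2² + 0² = 4 + 0 = 4  — 4 repeats.
That took 10 steps.

10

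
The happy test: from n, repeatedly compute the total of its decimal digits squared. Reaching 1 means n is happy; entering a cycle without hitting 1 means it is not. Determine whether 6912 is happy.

6912 → 6² + 9² + 1² + 2² = 122
122 → 1² + 2² + 2² = 9
9 → 9² = 81
81 → 8² + 1² = 65
65 → 6² + 5² = 61
61 → 6² + 1² = 37
37 → 3² + 7² = 58
58 → 5² + 8² = 89
89 → 8² + 9² = 145
145 → 1² + 4² + 5² = 42
42 → 4² + 2² = 20
20 → 2² + 0² = 4
4 → 4² = 16
16 → 1² + 6² = 37  — 37 already seen; the sequence cycles without reaching 1.

not happy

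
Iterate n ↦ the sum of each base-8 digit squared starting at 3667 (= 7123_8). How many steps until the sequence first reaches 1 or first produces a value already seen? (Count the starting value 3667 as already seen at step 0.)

3667 = (7,1,2,3)_8 → 7² + 1² + 2² + 3² = 63
63 = (7,7)_8 → 7² + 7² = 98
98 = (1,4,2)_8 → 1² + 4² + 2² = 21
21 = (2,5)_8 → 2² + 5² = 29
29 = (3,5)_8 → 3² + 5² = 34
34 = (4,2)_8 → 4² + 2² = 20
20 = (2,4)_8 → 2² + 4² = 20  — 20 repeats.
That took 7 steps.

7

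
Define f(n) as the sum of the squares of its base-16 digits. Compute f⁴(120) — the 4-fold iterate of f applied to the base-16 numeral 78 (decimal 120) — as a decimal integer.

169

120 = (7,8)_16 → 7² + 8² = 113
113 = (7,1)_16 → 7² + 1² = 50
50 = (3,2)_16 → 3² + 2² = 13
13 = (13)_16 → 13² = 169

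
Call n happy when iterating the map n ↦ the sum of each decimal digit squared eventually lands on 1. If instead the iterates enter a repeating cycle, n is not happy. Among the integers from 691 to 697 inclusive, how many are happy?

1

691: 691 → 118 → 66 → 72 → 53 → 34 → 25 → 29 → 85 → 89 → 145 → 42 → 20 → 4 → 16 → 37 → 58 → 89  — not happy
692: 692 → 121 → 6 → 36 → 45 → 41 → 17 → 50 → 25 → 29 → 85 → 89 → 145 → 42 → 20 → 4 → 16 → 37 → 58 → 89  — not happy
693: 693 → 126 → 41 → 17 → 50 → 25 → 29 → 85 → 89 → 145 → 42 → 20 → 4 → 16 → 37 → 58 → 89  — not happy
694: 694 → 133 → 19 → 82 → 68 → 100 → 1  — happy
695: 695 → 142 → 21 → 5 → 25 → 29 → 85 → 89 → 145 → 42 → 20 → 4 → 16 → 37 → 58 → 89  — not happy
696: 696 → 153 → 35 → 34 → 25 → 29 → 85 → 89 → 145 → 42 → 20 → 4 → 16 → 37 → 58 → 89  — not happy
697: 697 → 166 → 73 → 58 → 89 → 145 → 42 → 20 → 4 → 16 → 37 → 58  — not happy
happy: 694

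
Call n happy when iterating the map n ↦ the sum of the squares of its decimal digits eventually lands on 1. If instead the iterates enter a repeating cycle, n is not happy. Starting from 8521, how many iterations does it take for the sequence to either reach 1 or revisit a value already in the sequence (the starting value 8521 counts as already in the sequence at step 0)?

8521 → 8² + 5² + 2² + 1² = 94
94 → 9² + 4² = 97
97 → 9² + 7² = 130
130 → 1² + 3² + 0² = 10
10 → 1² + 0² = 1  — reached 1.
That took 5 steps.

5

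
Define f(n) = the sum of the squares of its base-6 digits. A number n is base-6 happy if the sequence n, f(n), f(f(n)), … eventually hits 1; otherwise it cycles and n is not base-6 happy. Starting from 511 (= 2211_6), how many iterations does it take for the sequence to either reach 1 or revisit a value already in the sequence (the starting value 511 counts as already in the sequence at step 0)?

511 = (2,2,1,1)_6 → 2² + 2² + 1² + 1² = 10
10 = (1,4)_6 → 1² + 4² = 17
17 = (2,5)_6 → 2² + 5² = 29
29 = (4,5)_6 → 4² + 5² = 41
41 = (1,0,5)_6 → 1² + 0² + 5² = 26
26 = (4,2)_6 → 4² + 2² = 20
20 = (3,2)_6 → 3² + 2² = 13
13 = (2,1)_6 → 2² + 1² = 5
5 = (5)_6 → 5² = 25
25 = (4,1)_6 → 4² + 1² = 17  — 17 repeats.
That took 10 steps.

10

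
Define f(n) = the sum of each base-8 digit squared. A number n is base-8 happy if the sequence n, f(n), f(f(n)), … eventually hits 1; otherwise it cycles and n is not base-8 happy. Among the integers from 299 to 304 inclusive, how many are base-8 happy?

299: 299 → 50 → 40 → 25 → 10 → 5 → 25  (repeats 25)
300: 300 → 57 → 50 → 40 → 25 → 10 → 5 → 25  (repeats 25)
301: 301 → 66 → 5 → 25 → 10 → 5  (repeats 5)
302: 302 → 77 → 27 → 18 → 8 → 1  (reaches 1)
303: 303 → 90 → 14 → 37 → 41 → 26 → 13 → 26  (repeats 26)
304: 304 → 52 → 52  (repeats 52)
base-8 happy: 302

1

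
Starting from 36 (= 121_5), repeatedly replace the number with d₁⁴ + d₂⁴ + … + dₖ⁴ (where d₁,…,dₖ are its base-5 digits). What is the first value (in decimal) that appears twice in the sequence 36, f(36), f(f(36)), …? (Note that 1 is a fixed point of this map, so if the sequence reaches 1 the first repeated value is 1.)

36 = (1,2,1)_5 → 1⁴ + 2⁴ + 1⁴ = 18
18 = (3,3)_5 → 3⁴ + 3⁴ = 162
162 = (1,1,2,2)_5 → 1⁴ + 1⁴ + 2⁴ + 2⁴ = 34
34 = (1,1,4)_5 → 1⁴ + 1⁴ + 4⁴ = 258
258 = (2,0,1,3)_5 → 2⁴ + 0⁴ + 1⁴ + 3⁴ = 98
98 = (3,4,3)_5 → 3⁴ + 4⁴ + 3⁴ = 418
418 = (3,1,3,3)_5 → 3⁴ + 1⁴ + 3⁴ + 3⁴ = 244
244 = (1,4,3,4)_5 → 1⁴ + 4⁴ + 3⁴ + 4⁴ = 594
594 = (4,3,3,4)_5 → 4⁴ + 3⁴ + 3⁴ + 4⁴ = 674
674 = (1,0,1,4,4)_5 → 1⁴ + 0⁴ + 1⁴ + 4⁴ + 4⁴ = 514
514 = (4,0,2,4)_5 → 4⁴ + 0⁴ + 2⁴ + 4⁴ = 528
528 = (4,1,0,3)_5 → 4⁴ + 1⁴ + 0⁴ + 3⁴ = 338
338 = (2,3,2,3)_5 → 2⁴ + 3⁴ + 2⁴ + 3⁴ = 194
194 = (1,2,3,4)_5 → 1⁴ + 2⁴ + 3⁴ + 4⁴ = 354
354 = (2,4,0,4)_5 → 2⁴ + 4⁴ + 0⁴ + 4⁴ = 528  — 528 already appeared earlier.

528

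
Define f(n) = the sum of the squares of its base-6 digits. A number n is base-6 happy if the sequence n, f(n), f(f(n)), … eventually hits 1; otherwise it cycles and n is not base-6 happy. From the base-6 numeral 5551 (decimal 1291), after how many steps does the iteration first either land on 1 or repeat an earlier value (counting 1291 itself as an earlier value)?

1291 = (5,5,5,1)_6 → 5² + 5² + 5² + 1² = 25 + 25 + 25 + 1 = 76
76 = (2,0,4)_6 → 2² + 0² + 4² = 4 + 0 + 16 = 20
20 = (3,2)_6 → 3² + 2² = 9 + 4 = 13
13 = (2,1)_6 → 2² + 1² = 4 + 1 = 5
5 = (5)_6 → 5² = 25
25 = (4,1)_6 → 4² + 1² = 16 + 1 = 17
17 = (2,5)_6 → 2² + 5² = 4 + 25 = 29
29 = (4,5)_6 → 4² + 5² = 16 + 25 = 41
41 = (1,0,5)_6 → 1² + 0² + 5² = 1 + 0 + 25 = 26
26 = (4,2)_6 → 4² + 2² = 16 + 4 = 20  — 20 repeats.
That took 10 steps.

10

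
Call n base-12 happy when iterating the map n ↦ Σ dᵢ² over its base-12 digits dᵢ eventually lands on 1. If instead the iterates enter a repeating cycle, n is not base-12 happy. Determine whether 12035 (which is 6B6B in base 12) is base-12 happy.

base-12 happy

12035 = (6,11,6,11)_12 → 6² + 11² + 6² + 11² = 314
314 = (2,2,2)_12 → 2² + 2² + 2² = 12
12 = (1,0)_12 → 1² + 0² = 1  — reached 1.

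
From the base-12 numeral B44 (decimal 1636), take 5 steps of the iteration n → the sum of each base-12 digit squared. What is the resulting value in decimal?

1636 = (11,4,4)_12 → 11² + 4² + 4² = 153
153 = (1,0,9)_12 → 1² + 0² + 9² = 82
82 = (6,10)_12 → 6² + 10² = 136
136 = (11,4)_12 → 11² + 4² = 137
137 = (11,5)_12 → 11² + 5² = 146

146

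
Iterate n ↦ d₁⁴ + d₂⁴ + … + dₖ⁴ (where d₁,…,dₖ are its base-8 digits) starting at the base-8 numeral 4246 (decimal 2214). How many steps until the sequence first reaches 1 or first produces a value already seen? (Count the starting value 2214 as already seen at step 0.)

2214 = (4,2,4,6)_8 → 4⁴ + 2⁴ + 4⁴ + 6⁴ = 1824
1824 = (3,4,4,0)_8 → 3⁴ + 4⁴ + 4⁴ + 0⁴ = 593
593 = (1,1,2,1)_8 → 1⁴ + 1⁴ + 2⁴ + 1⁴ = 19
19 = (2,3)_8 → 2⁴ + 3⁴ = 97
97 = (1,4,1)_8 → 1⁴ + 4⁴ + 1⁴ = 258
258 = (4,0,2)_8 → 4⁴ + 0⁴ + 2⁴ = 272
272 = (4,2,0)_8 → 4⁴ + 2⁴ + 0⁴ = 272  — 272 repeats.
That took 7 steps.

7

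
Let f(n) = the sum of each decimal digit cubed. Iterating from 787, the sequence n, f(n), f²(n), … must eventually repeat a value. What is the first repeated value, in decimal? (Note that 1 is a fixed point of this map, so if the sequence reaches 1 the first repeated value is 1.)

787 → 7³ + 8³ + 7³ = 1198
1198 → 1³ + 1³ + 9³ + 8³ = 1243
1243 → 1³ + 2³ + 4³ + 3³ = 100
100 → 1³ + 0³ + 0³ = 1  — reached the fixed point 1.
1 → 1, so 1 is the first repeated value.

1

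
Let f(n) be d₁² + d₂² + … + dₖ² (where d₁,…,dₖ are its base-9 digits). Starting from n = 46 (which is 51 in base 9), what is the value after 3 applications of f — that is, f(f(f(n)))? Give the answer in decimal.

74

46 = (5,1)_9 → 26
26 = (2,8)_9 → 68
68 = (7,5)_9 → 74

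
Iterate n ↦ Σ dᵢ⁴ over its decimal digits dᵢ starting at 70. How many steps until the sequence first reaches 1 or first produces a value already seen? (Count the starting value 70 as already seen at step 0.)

12

70 → 2401
2401 → 273
273 → 2498
2498 → 10929
10929 → 13139
13139 → 6725
6725 → 4338
4338 → 4514
4514 → 1138
1138 → 4179
4179 → 9219
9219 → 13139  — 13139 repeats.
That took 12 steps.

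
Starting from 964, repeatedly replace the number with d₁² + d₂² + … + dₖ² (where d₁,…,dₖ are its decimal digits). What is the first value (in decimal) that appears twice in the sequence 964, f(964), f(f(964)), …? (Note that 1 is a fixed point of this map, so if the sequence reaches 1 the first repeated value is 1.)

1

964 → 9² + 6² + 4² = 133
133 → 1² + 3² + 3² = 19
19 → 1² + 9² = 82
82 → 8² + 2² = 68
68 → 6² + 8² = 100
100 → 1² + 0² + 0² = 1  — reached the fixed point 1.
1 → 1, so 1 is the first repeated value.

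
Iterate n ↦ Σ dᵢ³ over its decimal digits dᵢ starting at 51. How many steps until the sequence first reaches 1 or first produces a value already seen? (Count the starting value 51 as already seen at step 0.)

51 → 5³ + 1³ = 126
126 → 1³ + 2³ + 6³ = 225
225 → 2³ + 2³ + 5³ = 141
141 → 1³ + 4³ + 1³ = 66
66 → 6³ + 6³ = 432
432 → 4³ + 3³ + 2³ = 99
99 → 9³ + 9³ = 1458
1458 → 1³ + 4³ + 5³ + 8³ = 702
702 → 7³ + 0³ + 2³ = 351
351 → 3³ + 5³ + 1³ = 153
153 → 1³ + 5³ + 3³ = 153  — 153 repeats.
That took 11 steps.

11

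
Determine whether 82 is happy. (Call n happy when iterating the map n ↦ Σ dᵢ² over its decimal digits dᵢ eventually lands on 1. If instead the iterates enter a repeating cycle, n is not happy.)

82 → 8² + 2² = 64 + 4 = 68
68 → 6² + 8² = 36 + 64 = 100
100 → 1² + 0² + 0² = 1 + 0 + 0 = 1  — reached 1.

happy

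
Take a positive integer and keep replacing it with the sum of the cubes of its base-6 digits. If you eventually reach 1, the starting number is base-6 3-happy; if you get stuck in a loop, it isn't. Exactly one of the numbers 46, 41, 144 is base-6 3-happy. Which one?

46: 46 → 66 → 126 → 54 → 28 → 128 → 62 → 73 → 9 → 28  — repeats 28 (not base-6 3-happy)
41: 41 → 126 → 54 → 28 → 128 → 62 → 73 → 9 → 28  — repeats 28 (not base-6 3-happy)
144: 144 → 64 → 129 → 81 → 36 → 1  — reaches 1 (base-6 3-happy)

144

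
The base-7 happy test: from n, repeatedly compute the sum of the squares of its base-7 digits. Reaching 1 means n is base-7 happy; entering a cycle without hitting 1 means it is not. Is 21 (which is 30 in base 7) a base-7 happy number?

not base-7 happy

21 = (3,0)_7 → 3² + 0² = 9
9 = (1,2)_7 → 1² + 2² = 5
5 = (5)_7 → 5² = 25
25 = (3,4)_7 → 3² + 4² = 25  — 25 already seen; the sequence cycles without reaching 1.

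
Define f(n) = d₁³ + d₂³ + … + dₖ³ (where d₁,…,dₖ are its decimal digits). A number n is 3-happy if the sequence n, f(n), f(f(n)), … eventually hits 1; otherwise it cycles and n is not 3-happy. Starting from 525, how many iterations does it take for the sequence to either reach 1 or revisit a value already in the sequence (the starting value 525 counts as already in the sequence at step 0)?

525 → 5³ + 2³ + 5³ = 125 + 8 + 125 = 258
258 → 2³ + 5³ + 8³ = 8 + 125 + 512 = 645
645 → 6³ + 4³ + 5³ = 216 + 64 + 125 = 405
405 → 4³ + 0³ + 5³ = 64 + 0 + 125 = 189
189 → 1³ + 8³ + 9³ = 1 + 512 + 729 = 1242
1242 → 1³ + 2³ + 4³ + 2³ = 1 + 8 + 64 + 8 = 81
81 → 8³ + 1³ = 512 + 1 = 513
513 → 5³ + 1³ + 3³ = 125 + 1 + 27 = 153
153 → 1³ + 5³ + 3³ = 1 + 125 + 27 = 153  — 153 repeats.
That took 9 steps.

9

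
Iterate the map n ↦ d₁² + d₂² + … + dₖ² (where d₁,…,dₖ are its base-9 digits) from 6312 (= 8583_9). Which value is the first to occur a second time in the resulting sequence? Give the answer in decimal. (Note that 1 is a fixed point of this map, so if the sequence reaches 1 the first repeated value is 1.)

50

6312 = (8,5,8,3)_9 → 8² + 5² + 8² + 3² = 162
162 = (2,0,0)_9 → 2² + 0² + 0² = 4
4 = (4)_9 → 4² = 16
16 = (1,7)_9 → 1² + 7² = 50
50 = (5,5)_9 → 5² + 5² = 50  — 50 already appeared earlier.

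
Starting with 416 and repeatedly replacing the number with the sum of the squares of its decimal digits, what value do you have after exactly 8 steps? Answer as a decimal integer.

416 → 4² + 1² + 6² = 16 + 1 + 36 = 53
53 → 5² + 3² = 25 + 9 = 34
34 → 3² + 4² = 9 + 16 = 25
25 → 2² + 5² = 4 + 25 = 29
29 → 2² + 9² = 4 + 81 = 85
85 → 8² + 5² = 64 + 25 = 89
89 → 8² + 9² = 64 + 81 = 145
145 → 1² + 4² + 5² = 1 + 16 + 25 = 42

42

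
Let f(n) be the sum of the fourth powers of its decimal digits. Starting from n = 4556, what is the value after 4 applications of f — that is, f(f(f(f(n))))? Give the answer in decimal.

8194

4556 → 4⁴ + 5⁴ + 5⁴ + 6⁴ = 256 + 625 + 625 + 1296 = 2802
2802 → 2⁴ + 8⁴ + 0⁴ + 2⁴ = 16 + 4096 + 0 + 16 = 4128
4128 → 4⁴ + 1⁴ + 2⁴ + 8⁴ = 256 + 1 + 16 + 4096 = 4369
4369 → 4⁴ + 3⁴ + 6⁴ + 9⁴ = 256 + 81 + 1296 + 6561 = 8194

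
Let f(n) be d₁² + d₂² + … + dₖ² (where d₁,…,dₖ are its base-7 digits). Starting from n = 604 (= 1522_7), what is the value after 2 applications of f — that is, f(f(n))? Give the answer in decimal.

604 = (1,5,2,2)_7 → 1² + 5² + 2² + 2² = 34
34 = (4,6)_7 → 4² + 6² = 52

52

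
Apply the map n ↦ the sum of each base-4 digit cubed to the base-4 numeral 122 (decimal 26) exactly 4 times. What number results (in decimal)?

8

26 = (1,2,2)_4 → 1³ + 2³ + 2³ = 1 + 8 + 8 = 17
17 = (1,0,1)_4 → 1³ + 0³ + 1³ = 1 + 0 + 1 = 2
2 = (2)_4 → 2³ = 8
8 = (2,0)_4 → 2³ + 0³ = 8 + 0 = 8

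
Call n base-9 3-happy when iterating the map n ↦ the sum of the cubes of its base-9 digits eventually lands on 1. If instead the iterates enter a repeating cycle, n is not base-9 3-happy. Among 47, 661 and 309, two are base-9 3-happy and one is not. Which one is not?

47

47: 47 → 133 → 469 → 469  — repeats 469 (not base-9 3-happy)
661: 661 → 577 → 345 → 99 → 9 → 1  — reaches 1 (base-9 3-happy)
309: 309 → 397 → 577 → 345 → 99 → 9 → 1  — reaches 1 (base-9 3-happy)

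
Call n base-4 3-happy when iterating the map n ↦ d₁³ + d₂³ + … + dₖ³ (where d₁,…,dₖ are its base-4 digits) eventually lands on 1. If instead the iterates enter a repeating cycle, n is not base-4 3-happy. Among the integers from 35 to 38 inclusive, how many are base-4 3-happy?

35: 35 → 35  (repeats 35)
36: 36 → 9 → 9  (repeats 9)
37: 37 → 10 → 16 → 1  (reaches 1)
38: 38 → 17 → 2 → 8 → 8  (repeats 8)
base-4 3-happy: 37

1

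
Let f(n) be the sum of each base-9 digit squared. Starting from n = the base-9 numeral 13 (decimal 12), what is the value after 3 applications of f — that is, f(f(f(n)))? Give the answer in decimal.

12 = (1,3)_9 → 1² + 3² = 10
10 = (1,1)_9 → 1² + 1² = 2
2 = (2)_9 → 2² = 4

4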